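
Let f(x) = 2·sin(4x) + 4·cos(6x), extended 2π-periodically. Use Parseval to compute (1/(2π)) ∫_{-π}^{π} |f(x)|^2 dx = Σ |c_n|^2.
Σ |c_n|^2 = 10

Expand |f|^2 and use orthogonality of {sin(nx), cos(mx)} on [-π, π]:
  ∫_{-π}^{π} sin(nx)^2 dx = π, ∫ cos(mx)^2 dx = π, and cross terms integrate to 0.
So ∫_{-π}^{π} f(x)^2 dx = 2^2 · π + 4^2 · π = (4 + 16)π.
Divide by 2π: (4 + 16)/2 = 10.
By Parseval, this equals Σ |c_n|^2.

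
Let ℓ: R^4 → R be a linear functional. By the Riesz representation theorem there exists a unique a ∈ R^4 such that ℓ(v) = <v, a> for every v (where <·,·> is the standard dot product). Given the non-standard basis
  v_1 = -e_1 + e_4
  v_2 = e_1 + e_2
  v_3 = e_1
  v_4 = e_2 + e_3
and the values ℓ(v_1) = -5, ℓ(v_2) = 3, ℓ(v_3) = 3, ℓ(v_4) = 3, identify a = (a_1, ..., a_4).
a = (3, 0, 3, -2)

Write a = (a_1, ..., a_4) in the standard basis. For each basis vector v_i, ℓ(v_i) = <v_i, a> is a linear equation in the a_j's. Collect the n equations into a matrix system V a = ℓ, where row i of V is v_i (expressed in the standard basis). Since V is invertible (lower-triangular with 1s on the diagonal, up to permutation), solve by back-substitution:
  V =
[[-1, 0, 0, 1],
 [1, 1, 0, 0],
 [1, 0, 0, 0],
 [0, 1, 1, 0]]
  V a = (-5, 3, 3, 3)
Solving gives a = (3, 0, 3, -2).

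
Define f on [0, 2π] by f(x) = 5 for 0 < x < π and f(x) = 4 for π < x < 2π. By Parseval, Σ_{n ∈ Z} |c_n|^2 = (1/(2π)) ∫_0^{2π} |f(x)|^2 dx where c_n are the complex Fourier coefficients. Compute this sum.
Σ |c_n|^2 = 41/2

Parseval equates the L^2 energy of f (normalised by 1/(2π)) with the ℓ^2 sum of its Fourier coefficients: (1/(2π)) ∫_0^{2π} |f|^2 = Σ |c_n|^2.
Compute the left side: (1/(2π)) [∫_0^π 5^2 dx + ∫_π^{2π} 4^2 dx] = (1/(2π)) · (25π + 16π) = (25 + 16)/2 = 41/2.
So Σ_{n ∈ Z} |c_n|^2 = 41/2.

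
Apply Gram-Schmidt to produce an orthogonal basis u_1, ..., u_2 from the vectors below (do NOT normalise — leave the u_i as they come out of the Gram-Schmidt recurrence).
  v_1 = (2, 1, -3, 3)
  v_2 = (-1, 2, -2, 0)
Orthogonal basis:
  u_1 = (2, 1, -3, 3)
  u_2 = (-35/23, 40/23, -28/23, -18/23)

Apply the Gram-Schmidt recurrence
  u_1 = v_1
  u_i = v_i − Σ_{j<i} ((v_i · u_j) / (u_j · u_j)) · u_j.

Step by step this gives:
  u_1 = (2, 1, -3, 3)
  u_2 = (-35/23, 40/23, -28/23, -18/23)

Orthogonality check:
  u_2 · u_1 = 0 (should be 0)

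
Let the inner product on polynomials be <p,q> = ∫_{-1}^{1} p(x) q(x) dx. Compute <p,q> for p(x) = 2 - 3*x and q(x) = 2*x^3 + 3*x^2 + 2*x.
<p,q> = -12/5

Expand the product: p(x)·q(x) = -6*x^4 - 5*x^3 + 4*x.
∫_{-1}^{1} of each monomial x^k gives [2/(k+1) if k even, 0 if k odd]. Integrating term-by-term (or equivalently evaluating the antiderivative F(x) = -6*x^5/5 - 5*x^4/4 + 2*x^2 at the endpoints):
  F(1) − F(−1) = -9/20 − (39/20) = -12/5.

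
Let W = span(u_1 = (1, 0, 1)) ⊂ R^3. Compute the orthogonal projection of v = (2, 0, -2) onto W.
proj_W(v) = (0, 0, 0)

Set up U = [u_1 | ... | u_1] ∈ R^(3×1). The projector onto W = col(U) is P = U (U^T U)^(-1) U^T.
Compute U^T U =
  [2],
and U^T v = (0).
Solve U^T U · c = U^T v for the coefficients: c = (0). The projection is proj_W(v) = U c.
Check: (v - proj_W(v)) · u_1 = 0  (should be 0).
Result: proj_W(v) = (0, 0, 0).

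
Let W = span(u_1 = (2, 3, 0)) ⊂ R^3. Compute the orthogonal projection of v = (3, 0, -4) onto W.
proj_W(v) = (12/13, 18/13, 0)

Set up U = [u_1 | ... | u_1] ∈ R^(3×1). The projector onto W = col(U) is P = U (U^T U)^(-1) U^T.
Compute U^T U =
  [13],
and U^T v = (6).
Solve U^T U · c = U^T v for the coefficients: c = (6/13). The projection is proj_W(v) = U c.
Check: (v - proj_W(v)) · u_1 = 0  (should be 0).
Result: proj_W(v) = (12/13, 18/13, 0).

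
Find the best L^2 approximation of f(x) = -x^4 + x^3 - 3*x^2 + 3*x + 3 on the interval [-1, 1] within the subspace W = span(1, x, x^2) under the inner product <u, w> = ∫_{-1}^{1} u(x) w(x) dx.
g(x) = -27*x^2/7 + 18*x/5 + 108/35

The best approximation g ∈ W is the orthogonal projection of f onto W. Writing g = a_0 + a_1 x + a_2 x^2, the coefficients solve the normal equations G · a = b where
  G_{ij} = <φ_i, φ_j> and b_i = <f, φ_i>, with φ_0 = 1, φ_1 = x, φ_2 = x^2.
G =
  [2, 0, 2/3]
  [0, 2/3, 0]
  [2/3, 0, 2/5],
b = (18/5, 12/5, 18/35).
Solving gives a_0 = 108/35, a_1 = 18/5, a_2 = -27/7, so
  g(x) = -27*x^2/7 + 18*x/5 + 108/35.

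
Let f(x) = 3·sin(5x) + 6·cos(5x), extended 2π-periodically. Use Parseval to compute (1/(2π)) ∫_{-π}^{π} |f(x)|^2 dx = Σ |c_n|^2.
Σ |c_n|^2 = 45/2

Expand |f|^2 and use orthogonality of {sin(nx), cos(mx)} on [-π, π]:
  ∫_{-π}^{π} sin(nx)^2 dx = π, ∫ cos(mx)^2 dx = π, and cross terms integrate to 0.
So ∫_{-π}^{π} f(x)^2 dx = 3^2 · π + 6^2 · π = (9 + 36)π.
Divide by 2π: (9 + 36)/2 = 45/2.
By Parseval, this equals Σ |c_n|^2.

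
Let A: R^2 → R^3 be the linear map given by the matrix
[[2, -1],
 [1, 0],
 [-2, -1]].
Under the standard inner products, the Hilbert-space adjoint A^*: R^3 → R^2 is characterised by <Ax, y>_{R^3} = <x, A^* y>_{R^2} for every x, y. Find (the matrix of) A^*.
A^* = A^T =
[[2, 1, -2],
 [-1, 0, -1]]

For real matrices with standard dot products, the defining identity <Ax, y> = <x, A^* y> gives (Ax)^T y = x^T (A^*) y, i.e. x^T A^T y = x^T (A^*) y. Since this holds for all x, y, we must have A^* = A^T. Therefore
A^* =
[[2, 1, -2],
 [-1, 0, -1]].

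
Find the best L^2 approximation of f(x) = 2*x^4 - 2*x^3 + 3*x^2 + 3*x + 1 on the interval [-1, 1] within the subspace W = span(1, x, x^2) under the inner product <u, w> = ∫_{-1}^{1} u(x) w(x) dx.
g(x) = 33*x^2/7 + 9*x/5 + 29/35

The best approximation g ∈ W is the orthogonal projection of f onto W. Writing g = a_0 + a_1 x + a_2 x^2, the coefficients solve the normal equations G · a = b where
  G_{ij} = <φ_i, φ_j> and b_i = <f, φ_i>, with φ_0 = 1, φ_1 = x, φ_2 = x^2.
G =
  [2, 0, 2/3]
  [0, 2/3, 0]
  [2/3, 0, 2/5],
b = (24/5, 6/5, 256/105).
Solving gives a_0 = 29/35, a_1 = 9/5, a_2 = 33/7, so
  g(x) = 33*x^2/7 + 9*x/5 + 29/35.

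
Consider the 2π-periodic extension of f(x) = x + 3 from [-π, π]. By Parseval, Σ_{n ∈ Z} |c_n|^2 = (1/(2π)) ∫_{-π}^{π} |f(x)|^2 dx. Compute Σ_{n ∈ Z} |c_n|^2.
Σ |c_n|^2 = π^2/3 + 9

Expand and integrate term by term over [-π, π]:
  ∫ (x)^2 dx = 1·(2π^3/3); ∫ 2·1·(3)·x dx = 0 (odd integrand); ∫ 3^2 dx = 9·2π.
So (1/(2π)) ∫_{-π}^{π} (x + 3)^2 dx = 1π^2/3 + 9 = π^2/3 + 9.
Parseval ⇒ Σ |c_n|^2 = π^2/3 + 9.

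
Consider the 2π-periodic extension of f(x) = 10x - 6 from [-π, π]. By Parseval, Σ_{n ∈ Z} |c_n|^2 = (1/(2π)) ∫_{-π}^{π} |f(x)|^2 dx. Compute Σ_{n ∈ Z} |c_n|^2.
Σ |c_n|^2 = 100π^2/3 + 36

Expand and integrate term by term over [-π, π]:
  ∫ (10x)^2 dx = 100·(2π^3/3); ∫ 2·10·(-6)·x dx = 0 (odd integrand); ∫ (-6)^2 dx = 36·2π.
So (1/(2π)) ∫_{-π}^{π} (10x - 6)^2 dx = 100π^2/3 + 36 = 100π^2/3 + 36.
Parseval ⇒ Σ |c_n|^2 = 100π^2/3 + 36.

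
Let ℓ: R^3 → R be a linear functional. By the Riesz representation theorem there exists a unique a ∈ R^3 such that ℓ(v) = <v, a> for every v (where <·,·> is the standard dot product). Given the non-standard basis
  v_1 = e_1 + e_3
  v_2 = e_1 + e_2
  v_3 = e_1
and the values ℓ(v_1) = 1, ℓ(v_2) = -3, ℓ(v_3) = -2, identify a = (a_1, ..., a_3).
a = (-2, -1, 3)

Write a = (a_1, ..., a_3) in the standard basis. For each basis vector v_i, ℓ(v_i) = <v_i, a> is a linear equation in the a_j's. Collect the n equations into a matrix system V a = ℓ, where row i of V is v_i (expressed in the standard basis). Since V is invertible (lower-triangular with 1s on the diagonal, up to permutation), solve by back-substitution:
  V =
[[1, 0, 1],
 [1, 1, 0],
 [1, 0, 0]]
  V a = (1, -3, -2)
Solving gives a = (-2, -1, 3).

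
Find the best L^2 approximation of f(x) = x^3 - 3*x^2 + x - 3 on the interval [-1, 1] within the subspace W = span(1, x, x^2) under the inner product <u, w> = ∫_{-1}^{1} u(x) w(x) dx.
g(x) = -3*x^2 + 8*x/5 - 3

The best approximation g ∈ W is the orthogonal projection of f onto W. Writing g = a_0 + a_1 x + a_2 x^2, the coefficients solve the normal equations G · a = b where
  G_{ij} = <φ_i, φ_j> and b_i = <f, φ_i>, with φ_0 = 1, φ_1 = x, φ_2 = x^2.
G =
  [2, 0, 2/3]
  [0, 2/3, 0]
  [2/3, 0, 2/5],
b = (-8, 16/15, -16/5).
Solving gives a_0 = -3, a_1 = 8/5, a_2 = -3, so
  g(x) = -3*x^2 + 8*x/5 - 3.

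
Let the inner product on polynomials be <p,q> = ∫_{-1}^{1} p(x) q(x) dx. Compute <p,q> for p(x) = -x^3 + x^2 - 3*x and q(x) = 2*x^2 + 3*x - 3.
<p,q> = -42/5

Expand the product: p(x)·q(x) = -2*x^5 - x^4 - 12*x^2 + 9*x.
∫_{-1}^{1} of each monomial x^k gives [2/(k+1) if k even, 0 if k odd]. Integrating term-by-term (or equivalently evaluating the antiderivative F(x) = -x^6/3 - x^5/5 - 4*x^3 + 9*x^2/2 at the endpoints):
  F(1) − F(−1) = -1/30 − (251/30) = -42/5.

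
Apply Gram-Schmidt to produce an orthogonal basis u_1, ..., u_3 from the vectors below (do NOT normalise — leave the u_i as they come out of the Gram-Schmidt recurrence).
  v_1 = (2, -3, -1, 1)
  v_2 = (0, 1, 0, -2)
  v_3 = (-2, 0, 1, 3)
Orthogonal basis:
  u_1 = (2, -3, -1, 1)
  u_2 = (2/3, 0, -1/3, -5/3)
  u_3 = (-2/5, -2/5, 1/5, -1/5)

Apply the Gram-Schmidt recurrence
  u_1 = v_1
  u_i = v_i − Σ_{j<i} ((v_i · u_j) / (u_j · u_j)) · u_j.

Step by step this gives:
  u_1 = (2, -3, -1, 1)
  u_2 = (2/3, 0, -1/3, -5/3)
  u_3 = (-2/5, -2/5, 1/5, -1/5)

Orthogonality check:
  u_2 · u_1 = 0 (should be 0)
  u_3 · u_1 = 0 (should be 0)
  u_3 · u_2 = 0 (should be 0)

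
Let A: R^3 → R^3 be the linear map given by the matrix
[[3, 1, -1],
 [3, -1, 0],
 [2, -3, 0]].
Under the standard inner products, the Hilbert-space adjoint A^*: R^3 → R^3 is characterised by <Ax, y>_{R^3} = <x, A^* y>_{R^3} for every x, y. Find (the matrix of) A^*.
A^* = A^T =
[[3, 3, 2],
 [1, -1, -3],
 [-1, 0, 0]]

For real matrices with standard dot products, the defining identity <Ax, y> = <x, A^* y> gives (Ax)^T y = x^T (A^*) y, i.e. x^T A^T y = x^T (A^*) y. Since this holds for all x, y, we must have A^* = A^T. Therefore
A^* =
[[3, 3, 2],
 [1, -1, -3],
 [-1, 0, 0]].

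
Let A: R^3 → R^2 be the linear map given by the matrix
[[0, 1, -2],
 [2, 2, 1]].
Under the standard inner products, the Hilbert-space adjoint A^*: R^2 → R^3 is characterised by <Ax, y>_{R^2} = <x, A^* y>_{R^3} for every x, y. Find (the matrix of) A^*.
A^* = A^T =
[[0, 2],
 [1, 2],
 [-2, 1]]

For real matrices with standard dot products, the defining identity <Ax, y> = <x, A^* y> gives (Ax)^T y = x^T (A^*) y, i.e. x^T A^T y = x^T (A^*) y. Since this holds for all x, y, we must have A^* = A^T. Therefore
A^* =
[[0, 2],
 [1, 2],
 [-2, 1]].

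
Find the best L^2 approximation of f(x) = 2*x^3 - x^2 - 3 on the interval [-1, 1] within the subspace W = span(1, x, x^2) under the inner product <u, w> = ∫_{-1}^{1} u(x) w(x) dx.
g(x) = -x^2 + 6*x/5 - 3

The best approximation g ∈ W is the orthogonal projection of f onto W. Writing g = a_0 + a_1 x + a_2 x^2, the coefficients solve the normal equations G · a = b where
  G_{ij} = <φ_i, φ_j> and b_i = <f, φ_i>, with φ_0 = 1, φ_1 = x, φ_2 = x^2.
G =
  [2, 0, 2/3]
  [0, 2/3, 0]
  [2/3, 0, 2/5],
b = (-20/3, 4/5, -12/5).
Solving gives a_0 = -3, a_1 = 6/5, a_2 = -1, so
  g(x) = -x^2 + 6*x/5 - 3.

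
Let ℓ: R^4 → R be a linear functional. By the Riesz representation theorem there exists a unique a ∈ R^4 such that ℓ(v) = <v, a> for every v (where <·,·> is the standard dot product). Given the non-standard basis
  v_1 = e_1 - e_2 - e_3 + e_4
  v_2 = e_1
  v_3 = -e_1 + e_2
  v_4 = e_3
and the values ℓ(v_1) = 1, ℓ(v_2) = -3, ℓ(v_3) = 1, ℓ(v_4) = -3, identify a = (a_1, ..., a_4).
a = (-3, -2, -3, -1)

Write a = (a_1, ..., a_4) in the standard basis. For each basis vector v_i, ℓ(v_i) = <v_i, a> is a linear equation in the a_j's. Collect the n equations into a matrix system V a = ℓ, where row i of V is v_i (expressed in the standard basis). Since V is invertible (lower-triangular with 1s on the diagonal, up to permutation), solve by back-substitution:
  V =
[[1, -1, -1, 1],
 [1, 0, 0, 0],
 [-1, 1, 0, 0],
 [0, 0, 1, 0]]
  V a = (1, -3, 1, -3)
Solving gives a = (-3, -2, -3, -1).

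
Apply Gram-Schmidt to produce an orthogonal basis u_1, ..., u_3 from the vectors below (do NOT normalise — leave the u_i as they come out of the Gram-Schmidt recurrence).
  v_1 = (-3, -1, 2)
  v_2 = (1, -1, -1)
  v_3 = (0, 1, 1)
Orthogonal basis:
  u_1 = (-3, -1, 2)
  u_2 = (1/7, -9/7, -3/7)
  u_3 = (9/26, -3/26, 6/13)

Apply the Gram-Schmidt recurrence
  u_1 = v_1
  u_i = v_i − Σ_{j<i} ((v_i · u_j) / (u_j · u_j)) · u_j.

Step by step this gives:
  u_1 = (-3, -1, 2)
  u_2 = (1/7, -9/7, -3/7)
  u_3 = (9/26, -3/26, 6/13)

Orthogonality check:
  u_2 · u_1 = 0 (should be 0)
  u_3 · u_1 = 0 (should be 0)
  u_3 · u_2 = 0 (should be 0)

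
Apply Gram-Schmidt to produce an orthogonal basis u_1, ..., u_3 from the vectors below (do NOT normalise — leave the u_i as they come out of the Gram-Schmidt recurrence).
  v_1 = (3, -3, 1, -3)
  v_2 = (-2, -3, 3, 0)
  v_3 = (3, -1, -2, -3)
Orthogonal basis:
  u_1 = (3, -3, 1, -3)
  u_2 = (-37/14, -33/14, 39/14, 9/14)
  u_3 = (-102/145, -131/290, -267/290, -81/145)

Apply the Gram-Schmidt recurrence
  u_1 = v_1
  u_i = v_i − Σ_{j<i} ((v_i · u_j) / (u_j · u_j)) · u_j.

Step by step this gives:
  u_1 = (3, -3, 1, -3)
  u_2 = (-37/14, -33/14, 39/14, 9/14)
  u_3 = (-102/145, -131/290, -267/290, -81/145)

Orthogonality check:
  u_2 · u_1 = 0 (should be 0)
  u_3 · u_1 = 0 (should be 0)
  u_3 · u_2 = 0 (should be 0)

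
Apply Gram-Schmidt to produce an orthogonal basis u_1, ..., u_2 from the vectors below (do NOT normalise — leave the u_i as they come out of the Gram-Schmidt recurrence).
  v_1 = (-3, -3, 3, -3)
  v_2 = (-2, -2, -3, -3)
Orthogonal basis:
  u_1 = (-3, -3, 3, -3)
  u_2 = (-1, -1, -4, -2)

Apply the Gram-Schmidt recurrence
  u_1 = v_1
  u_i = v_i − Σ_{j<i} ((v_i · u_j) / (u_j · u_j)) · u_j.

Step by step this gives:
  u_1 = (-3, -3, 3, -3)
  u_2 = (-1, -1, -4, -2)

Orthogonality check:
  u_2 · u_1 = 0 (should be 0)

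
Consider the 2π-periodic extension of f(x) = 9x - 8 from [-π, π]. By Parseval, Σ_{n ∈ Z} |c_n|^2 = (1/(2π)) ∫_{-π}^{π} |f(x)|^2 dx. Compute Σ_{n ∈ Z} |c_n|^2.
Σ |c_n|^2 = 27π^2 + 64

Expand and integrate term by term over [-π, π]:
  ∫ (9x)^2 dx = 81·(2π^3/3); ∫ 2·9·(-8)·x dx = 0 (odd integrand); ∫ (-8)^2 dx = 64·2π.
So (1/(2π)) ∫_{-π}^{π} (9x - 8)^2 dx = 81π^2/3 + 64 = 27π^2 + 64.
Parseval ⇒ Σ |c_n|^2 = 27π^2 + 64.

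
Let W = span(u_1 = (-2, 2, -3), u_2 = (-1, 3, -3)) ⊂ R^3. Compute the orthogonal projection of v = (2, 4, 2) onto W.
proj_W(v) = (55/17, 47/17, 6/17)

Set up U = [u_1 | ... | u_2] ∈ R^(3×2). The projector onto W = col(U) is P = U (U^T U)^(-1) U^T.
Compute U^T U =
  [17, 17]
  [17, 19],
and U^T v = (-2, 4).
Solve U^T U · c = U^T v for the coefficients: c = (-53/17, 3). The projection is proj_W(v) = U c.
Check: (v - proj_W(v)) · u_1 = 0  (should be 0).
Check: (v - proj_W(v)) · u_2 = 0  (should be 0).
Result: proj_W(v) = (55/17, 47/17, 6/17).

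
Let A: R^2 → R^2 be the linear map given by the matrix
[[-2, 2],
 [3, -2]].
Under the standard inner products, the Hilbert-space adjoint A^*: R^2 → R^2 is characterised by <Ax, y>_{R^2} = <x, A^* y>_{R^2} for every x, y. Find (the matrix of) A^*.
A^* = A^T =
[[-2, 3],
 [2, -2]]

For real matrices with standard dot products, the defining identity <Ax, y> = <x, A^* y> gives (Ax)^T y = x^T (A^*) y, i.e. x^T A^T y = x^T (A^*) y. Since this holds for all x, y, we must have A^* = A^T. Therefore
A^* =
[[-2, 3],
 [2, -2]].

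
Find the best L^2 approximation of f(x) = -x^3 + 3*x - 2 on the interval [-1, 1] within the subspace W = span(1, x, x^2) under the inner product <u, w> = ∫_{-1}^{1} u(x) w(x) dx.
g(x) = 12*x/5 - 2

The best approximation g ∈ W is the orthogonal projection of f onto W. Writing g = a_0 + a_1 x + a_2 x^2, the coefficients solve the normal equations G · a = b where
  G_{ij} = <φ_i, φ_j> and b_i = <f, φ_i>, with φ_0 = 1, φ_1 = x, φ_2 = x^2.
G =
  [2, 0, 2/3]
  [0, 2/3, 0]
  [2/3, 0, 2/5],
b = (-4, 8/5, -4/3).
Solving gives a_0 = -2, a_1 = 12/5, a_2 = 0, so
  g(x) = 12*x/5 - 2.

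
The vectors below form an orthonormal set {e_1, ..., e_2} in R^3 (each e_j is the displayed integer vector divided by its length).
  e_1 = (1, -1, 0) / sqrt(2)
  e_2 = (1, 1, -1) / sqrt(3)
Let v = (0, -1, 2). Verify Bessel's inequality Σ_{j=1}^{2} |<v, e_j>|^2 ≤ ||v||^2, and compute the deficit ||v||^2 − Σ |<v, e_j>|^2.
Σ |<v, e_j>|^2 = 7/2; ||v||^2 = 5; deficit = 3/2

Write each e_j = u_j / sqrt(<u_j, u_j>) where u_j is the displayed integer vector. Then <v, e_j> = <v, u_j> / sqrt(<u_j, u_j>), so |<v, e_j>|^2 = <v, u_j>^2 / <u_j, u_j>.
Coefficients: <v, e_1> = 1/sqrt(2), <v, e_2> = -3/sqrt(3).
Square and sum: Σ |<v, e_j>|^2 = 7/2.
Compute ||v||^2 = v·v = 5.
Deficit = 5 − 7/2 = 3/2 ≥ 0, confirming Bessel's inequality. (The deficit equals ||v − Σ <v,e_j> e_j||^2, the squared distance from v to span{e_j}.)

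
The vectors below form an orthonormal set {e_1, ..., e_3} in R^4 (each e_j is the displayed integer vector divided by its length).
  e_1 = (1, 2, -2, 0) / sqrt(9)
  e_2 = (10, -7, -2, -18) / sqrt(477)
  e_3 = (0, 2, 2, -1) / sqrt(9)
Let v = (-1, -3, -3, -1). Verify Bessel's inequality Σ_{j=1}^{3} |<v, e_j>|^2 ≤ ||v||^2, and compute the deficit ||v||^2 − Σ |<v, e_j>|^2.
Σ |<v, e_j>|^2 = 7691/477; ||v||^2 = 20; deficit = 1849/477

Write each e_j = u_j / sqrt(<u_j, u_j>) where u_j is the displayed integer vector. Then <v, e_j> = <v, u_j> / sqrt(<u_j, u_j>), so |<v, e_j>|^2 = <v, u_j>^2 / <u_j, u_j>.
Coefficients: <v, e_1> = -1/sqrt(9), <v, e_2> = 35/sqrt(477), <v, e_3> = -11/sqrt(9).
Square and sum: Σ |<v, e_j>|^2 = 7691/477.
Compute ||v||^2 = v·v = 20.
Deficit = 20 − 7691/477 = 1849/477 ≥ 0, confirming Bessel's inequality. (The deficit equals ||v − Σ <v,e_j> e_j||^2, the squared distance from v to span{e_j}.)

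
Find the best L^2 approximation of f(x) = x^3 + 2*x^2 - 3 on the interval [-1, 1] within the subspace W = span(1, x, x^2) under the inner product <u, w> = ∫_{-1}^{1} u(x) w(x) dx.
g(x) = 2*x^2 + 3*x/5 - 3

The best approximation g ∈ W is the orthogonal projection of f onto W. Writing g = a_0 + a_1 x + a_2 x^2, the coefficients solve the normal equations G · a = b where
  G_{ij} = <φ_i, φ_j> and b_i = <f, φ_i>, with φ_0 = 1, φ_1 = x, φ_2 = x^2.
G =
  [2, 0, 2/3]
  [0, 2/3, 0]
  [2/3, 0, 2/5],
b = (-14/3, 2/5, -6/5).
Solving gives a_0 = -3, a_1 = 3/5, a_2 = 2, so
  g(x) = 2*x^2 + 3*x/5 - 3.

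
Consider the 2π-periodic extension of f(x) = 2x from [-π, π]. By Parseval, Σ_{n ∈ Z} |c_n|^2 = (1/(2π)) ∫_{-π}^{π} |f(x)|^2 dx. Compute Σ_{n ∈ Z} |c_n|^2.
Σ |c_n|^2 = 4π^2/3

Expand and integrate term by term over [-π, π]:
  ∫ (2x)^2 dx = 4·(2π^3/3); ∫ 2·2·(0)·x dx = 0 (odd integrand); ∫ 0^2 dx = 0·2π.
So (1/(2π)) ∫_{-π}^{π} (2x)^2 dx = 4π^2/3 + 0 = 4π^2/3.
Parseval ⇒ Σ |c_n|^2 = 4π^2/3.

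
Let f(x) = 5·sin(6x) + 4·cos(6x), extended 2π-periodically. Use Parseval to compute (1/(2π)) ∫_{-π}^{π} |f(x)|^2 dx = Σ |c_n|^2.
Σ |c_n|^2 = 41/2

Expand |f|^2 and use orthogonality of {sin(nx), cos(mx)} on [-π, π]:
  ∫_{-π}^{π} sin(nx)^2 dx = π, ∫ cos(mx)^2 dx = π, and cross terms integrate to 0.
So ∫_{-π}^{π} f(x)^2 dx = 5^2 · π + 4^2 · π = (25 + 16)π.
Divide by 2π: (25 + 16)/2 = 41/2.
By Parseval, this equals Σ |c_n|^2.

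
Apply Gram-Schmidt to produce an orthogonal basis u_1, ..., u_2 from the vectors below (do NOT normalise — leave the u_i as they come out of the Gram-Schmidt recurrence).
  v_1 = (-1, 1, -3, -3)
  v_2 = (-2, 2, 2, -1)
Orthogonal basis:
  u_1 = (-1, 1, -3, -3)
  u_2 = (-39/20, 39/20, 43/20, -17/20)

Apply the Gram-Schmidt recurrence
  u_1 = v_1
  u_i = v_i − Σ_{j<i} ((v_i · u_j) / (u_j · u_j)) · u_j.

Step by step this gives:
  u_1 = (-1, 1, -3, -3)
  u_2 = (-39/20, 39/20, 43/20, -17/20)

Orthogonality check:
  u_2 · u_1 = 0 (should be 0)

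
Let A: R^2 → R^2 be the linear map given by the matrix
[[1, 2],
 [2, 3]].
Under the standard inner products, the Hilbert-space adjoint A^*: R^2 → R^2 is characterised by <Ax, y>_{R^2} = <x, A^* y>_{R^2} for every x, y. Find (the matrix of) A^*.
A^* = A^T =
[[1, 2],
 [2, 3]]

For real matrices with standard dot products, the defining identity <Ax, y> = <x, A^* y> gives (Ax)^T y = x^T (A^*) y, i.e. x^T A^T y = x^T (A^*) y. Since this holds for all x, y, we must have A^* = A^T. Therefore
A^* =
[[1, 2],
 [2, 3]].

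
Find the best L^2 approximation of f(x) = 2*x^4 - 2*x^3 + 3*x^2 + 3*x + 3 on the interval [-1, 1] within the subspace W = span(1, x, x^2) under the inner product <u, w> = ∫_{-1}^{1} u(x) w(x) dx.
g(x) = 33*x^2/7 + 9*x/5 + 99/35

The best approximation g ∈ W is the orthogonal projection of f onto W. Writing g = a_0 + a_1 x + a_2 x^2, the coefficients solve the normal equations G · a = b where
  G_{ij} = <φ_i, φ_j> and b_i = <f, φ_i>, with φ_0 = 1, φ_1 = x, φ_2 = x^2.
G =
  [2, 0, 2/3]
  [0, 2/3, 0]
  [2/3, 0, 2/5],
b = (44/5, 6/5, 132/35).
Solving gives a_0 = 99/35, a_1 = 9/5, a_2 = 33/7, so
  g(x) = 33*x^2/7 + 9*x/5 + 99/35.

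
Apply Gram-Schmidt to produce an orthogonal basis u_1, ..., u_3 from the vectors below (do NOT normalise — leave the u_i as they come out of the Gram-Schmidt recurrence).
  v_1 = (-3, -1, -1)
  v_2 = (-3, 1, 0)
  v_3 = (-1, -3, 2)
Orthogonal basis:
  u_1 = (-3, -1, -1)
  u_2 = (-9/11, 19/11, 8/11)
  u_3 = (-11/23, -33/23, 66/23)

Apply the Gram-Schmidt recurrence
  u_1 = v_1
  u_i = v_i − Σ_{j<i} ((v_i · u_j) / (u_j · u_j)) · u_j.

Step by step this gives:
  u_1 = (-3, -1, -1)
  u_2 = (-9/11, 19/11, 8/11)
  u_3 = (-11/23, -33/23, 66/23)

Orthogonality check:
  u_2 · u_1 = 0 (should be 0)
  u_3 · u_1 = 0 (should be 0)
  u_3 · u_2 = 0 (should be 0)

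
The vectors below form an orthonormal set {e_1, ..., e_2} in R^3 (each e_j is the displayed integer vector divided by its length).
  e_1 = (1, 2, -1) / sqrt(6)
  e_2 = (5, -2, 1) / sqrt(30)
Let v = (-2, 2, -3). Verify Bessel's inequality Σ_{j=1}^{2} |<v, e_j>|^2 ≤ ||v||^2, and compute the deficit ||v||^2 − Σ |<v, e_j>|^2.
Σ |<v, e_j>|^2 = 69/5; ||v||^2 = 17; deficit = 16/5

Write each e_j = u_j / sqrt(<u_j, u_j>) where u_j is the displayed integer vector. Then <v, e_j> = <v, u_j> / sqrt(<u_j, u_j>), so |<v, e_j>|^2 = <v, u_j>^2 / <u_j, u_j>.
Coefficients: <v, e_1> = 5/sqrt(6), <v, e_2> = -17/sqrt(30).
Square and sum: Σ |<v, e_j>|^2 = 69/5.
Compute ||v||^2 = v·v = 17.
Deficit = 17 − 69/5 = 16/5 ≥ 0, confirming Bessel's inequality. (The deficit equals ||v − Σ <v,e_j> e_j||^2, the squared distance from v to span{e_j}.)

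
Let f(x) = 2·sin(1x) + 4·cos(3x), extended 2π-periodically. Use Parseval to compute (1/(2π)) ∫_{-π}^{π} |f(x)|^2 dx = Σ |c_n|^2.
Σ |c_n|^2 = 10

Expand |f|^2 and use orthogonality of {sin(nx), cos(mx)} on [-π, π]:
  ∫_{-π}^{π} sin(nx)^2 dx = π, ∫ cos(mx)^2 dx = π, and cross terms integrate to 0.
So ∫_{-π}^{π} f(x)^2 dx = 2^2 · π + 4^2 · π = (4 + 16)π.
Divide by 2π: (4 + 16)/2 = 10.
By Parseval, this equals Σ |c_n|^2.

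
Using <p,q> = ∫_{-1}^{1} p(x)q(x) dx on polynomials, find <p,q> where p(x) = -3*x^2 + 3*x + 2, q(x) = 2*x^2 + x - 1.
<p,q> = 4/15

Expand the product: p(x)·q(x) = -6*x^4 + 3*x^3 + 10*x^2 - x - 2.
∫_{-1}^{1} of each monomial x^k gives [2/(k+1) if k even, 0 if k odd]. Integrating term-by-term (or equivalently evaluating the antiderivative F(x) = -6*x^5/5 + 3*x^4/4 + 10*x^3/3 - x^2/2 - 2*x at the endpoints):
  F(1) − F(−1) = 23/60 − (7/60) = 4/15.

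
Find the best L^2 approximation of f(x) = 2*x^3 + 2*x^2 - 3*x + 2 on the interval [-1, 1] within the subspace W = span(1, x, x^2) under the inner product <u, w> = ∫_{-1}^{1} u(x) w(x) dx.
g(x) = 2*x^2 - 9*x/5 + 2

The best approximation g ∈ W is the orthogonal projection of f onto W. Writing g = a_0 + a_1 x + a_2 x^2, the coefficients solve the normal equations G · a = b where
  G_{ij} = <φ_i, φ_j> and b_i = <f, φ_i>, with φ_0 = 1, φ_1 = x, φ_2 = x^2.
G =
  [2, 0, 2/3]
  [0, 2/3, 0]
  [2/3, 0, 2/5],
b = (16/3, -6/5, 32/15).
Solving gives a_0 = 2, a_1 = -9/5, a_2 = 2, so
  g(x) = 2*x^2 - 9*x/5 + 2.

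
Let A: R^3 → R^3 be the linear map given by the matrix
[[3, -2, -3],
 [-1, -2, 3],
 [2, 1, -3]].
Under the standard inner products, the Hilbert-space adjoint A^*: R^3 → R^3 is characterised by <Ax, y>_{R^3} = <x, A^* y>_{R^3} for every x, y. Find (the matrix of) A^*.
A^* = A^T =
[[3, -1, 2],
 [-2, -2, 1],
 [-3, 3, -3]]

For real matrices with standard dot products, the defining identity <Ax, y> = <x, A^* y> gives (Ax)^T y = x^T (A^*) y, i.e. x^T A^T y = x^T (A^*) y. Since this holds for all x, y, we must have A^* = A^T. Therefore
A^* =
[[3, -1, 2],
 [-2, -2, 1],
 [-3, 3, -3]].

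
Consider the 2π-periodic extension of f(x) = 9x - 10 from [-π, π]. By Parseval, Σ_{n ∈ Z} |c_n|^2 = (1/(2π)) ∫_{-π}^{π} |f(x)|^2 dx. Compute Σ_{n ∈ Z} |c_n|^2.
Σ |c_n|^2 = 27π^2 + 100

Expand and integrate term by term over [-π, π]:
  ∫ (9x)^2 dx = 81·(2π^3/3); ∫ 2·9·(-10)·x dx = 0 (odd integrand); ∫ (-10)^2 dx = 100·2π.
So (1/(2π)) ∫_{-π}^{π} (9x - 10)^2 dx = 81π^2/3 + 100 = 27π^2 + 100.
Parseval ⇒ Σ |c_n|^2 = 27π^2 + 100.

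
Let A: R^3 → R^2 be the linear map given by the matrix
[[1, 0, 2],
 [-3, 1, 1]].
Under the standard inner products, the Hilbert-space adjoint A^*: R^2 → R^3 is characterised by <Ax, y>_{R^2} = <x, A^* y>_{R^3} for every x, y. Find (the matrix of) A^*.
A^* = A^T =
[[1, -3],
 [0, 1],
 [2, 1]]

For real matrices with standard dot products, the defining identity <Ax, y> = <x, A^* y> gives (Ax)^T y = x^T (A^*) y, i.e. x^T A^T y = x^T (A^*) y. Since this holds for all x, y, we must have A^* = A^T. Therefore
A^* =
[[1, -3],
 [0, 1],
 [2, 1]].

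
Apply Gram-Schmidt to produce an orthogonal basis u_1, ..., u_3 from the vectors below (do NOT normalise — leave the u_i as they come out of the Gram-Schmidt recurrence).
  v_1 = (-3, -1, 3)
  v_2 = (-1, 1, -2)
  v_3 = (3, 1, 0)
Orthogonal basis:
  u_1 = (-3, -1, 3)
  u_2 = (-31/19, 15/19, -26/19)
  u_3 = (6/49, 54/49, 24/49)

Apply the Gram-Schmidt recurrence
  u_1 = v_1
  u_i = v_i − Σ_{j<i} ((v_i · u_j) / (u_j · u_j)) · u_j.

Step by step this gives:
  u_1 = (-3, -1, 3)
  u_2 = (-31/19, 15/19, -26/19)
  u_3 = (6/49, 54/49, 24/49)

Orthogonality check:
  u_2 · u_1 = 0 (should be 0)
  u_3 · u_1 = 0 (should be 0)
  u_3 · u_2 = 0 (should be 0)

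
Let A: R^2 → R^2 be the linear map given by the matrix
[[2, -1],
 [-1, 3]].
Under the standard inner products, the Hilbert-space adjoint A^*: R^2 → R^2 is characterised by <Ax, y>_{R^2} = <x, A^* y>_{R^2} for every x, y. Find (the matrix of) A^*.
A^* = A^T =
[[2, -1],
 [-1, 3]]

For real matrices with standard dot products, the defining identity <Ax, y> = <x, A^* y> gives (Ax)^T y = x^T (A^*) y, i.e. x^T A^T y = x^T (A^*) y. Since this holds for all x, y, we must have A^* = A^T. Therefore
A^* =
[[2, -1],
 [-1, 3]].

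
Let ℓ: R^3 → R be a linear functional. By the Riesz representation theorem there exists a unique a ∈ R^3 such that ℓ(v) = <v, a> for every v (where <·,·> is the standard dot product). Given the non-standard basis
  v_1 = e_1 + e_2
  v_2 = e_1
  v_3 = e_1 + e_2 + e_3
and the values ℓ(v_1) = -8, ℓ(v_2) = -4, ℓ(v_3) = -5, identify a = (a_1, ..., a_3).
a = (-4, -4, 3)

Write a = (a_1, ..., a_3) in the standard basis. For each basis vector v_i, ℓ(v_i) = <v_i, a> is a linear equation in the a_j's. Collect the n equations into a matrix system V a = ℓ, where row i of V is v_i (expressed in the standard basis). Since V is invertible (lower-triangular with 1s on the diagonal, up to permutation), solve by back-substitution:
  V =
[[1, 1, 0],
 [1, 0, 0],
 [1, 1, 1]]
  V a = (-8, -4, -5)
Solving gives a = (-4, -4, 3).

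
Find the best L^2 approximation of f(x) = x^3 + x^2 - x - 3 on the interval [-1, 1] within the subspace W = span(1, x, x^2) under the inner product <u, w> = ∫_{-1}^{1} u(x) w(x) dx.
g(x) = x^2 - 2*x/5 - 3

The best approximation g ∈ W is the orthogonal projection of f onto W. Writing g = a_0 + a_1 x + a_2 x^2, the coefficients solve the normal equations G · a = b where
  G_{ij} = <φ_i, φ_j> and b_i = <f, φ_i>, with φ_0 = 1, φ_1 = x, φ_2 = x^2.
G =
  [2, 0, 2/3]
  [0, 2/3, 0]
  [2/3, 0, 2/5],
b = (-16/3, -4/15, -8/5).
Solving gives a_0 = -3, a_1 = -2/5, a_2 = 1, so
  g(x) = x^2 - 2*x/5 - 3.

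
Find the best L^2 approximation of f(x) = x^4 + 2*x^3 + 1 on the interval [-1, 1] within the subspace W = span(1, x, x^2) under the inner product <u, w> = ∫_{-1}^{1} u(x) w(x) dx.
g(x) = 6*x^2/7 + 6*x/5 + 32/35

The best approximation g ∈ W is the orthogonal projection of f onto W. Writing g = a_0 + a_1 x + a_2 x^2, the coefficients solve the normal equations G · a = b where
  G_{ij} = <φ_i, φ_j> and b_i = <f, φ_i>, with φ_0 = 1, φ_1 = x, φ_2 = x^2.
G =
  [2, 0, 2/3]
  [0, 2/3, 0]
  [2/3, 0, 2/5],
b = (12/5, 4/5, 20/21).
Solving gives a_0 = 32/35, a_1 = 6/5, a_2 = 6/7, so
  g(x) = 6*x^2/7 + 6*x/5 + 32/35.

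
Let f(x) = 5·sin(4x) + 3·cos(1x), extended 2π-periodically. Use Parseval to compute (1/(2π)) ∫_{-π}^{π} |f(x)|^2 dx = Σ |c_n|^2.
Σ |c_n|^2 = 17

Expand |f|^2 and use orthogonality of {sin(nx), cos(mx)} on [-π, π]:
  ∫_{-π}^{π} sin(nx)^2 dx = π, ∫ cos(mx)^2 dx = π, and cross terms integrate to 0.
So ∫_{-π}^{π} f(x)^2 dx = 5^2 · π + 3^2 · π = (25 + 9)π.
Divide by 2π: (25 + 9)/2 = 17.
By Parseval, this equals Σ |c_n|^2.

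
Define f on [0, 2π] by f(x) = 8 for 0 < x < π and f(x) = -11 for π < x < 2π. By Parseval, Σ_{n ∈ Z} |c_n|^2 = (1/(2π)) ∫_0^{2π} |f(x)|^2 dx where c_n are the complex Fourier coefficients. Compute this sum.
Σ |c_n|^2 = 185/2

Parseval equates the L^2 energy of f (normalised by 1/(2π)) with the ℓ^2 sum of its Fourier coefficients: (1/(2π)) ∫_0^{2π} |f|^2 = Σ |c_n|^2.
Compute the left side: (1/(2π)) [∫_0^π 8^2 dx + ∫_π^{2π} (-11)^2 dx] = (1/(2π)) · (64π + 121π) = (64 + 121)/2 = 185/2.
So Σ_{n ∈ Z} |c_n|^2 = 185/2.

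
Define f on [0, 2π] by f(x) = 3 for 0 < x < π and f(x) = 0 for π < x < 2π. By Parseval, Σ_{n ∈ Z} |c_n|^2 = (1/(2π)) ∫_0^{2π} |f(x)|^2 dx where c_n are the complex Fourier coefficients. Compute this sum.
Σ |c_n|^2 = 9/2

Parseval equates the L^2 energy of f (normalised by 1/(2π)) with the ℓ^2 sum of its Fourier coefficients: (1/(2π)) ∫_0^{2π} |f|^2 = Σ |c_n|^2.
Compute the left side: (1/(2π)) [∫_0^π 3^2 dx + ∫_π^{2π} 0^2 dx] = (1/(2π)) · (9π + 0π) = (9 + 0)/2 = 9/2.
So Σ_{n ∈ Z} |c_n|^2 = 9/2.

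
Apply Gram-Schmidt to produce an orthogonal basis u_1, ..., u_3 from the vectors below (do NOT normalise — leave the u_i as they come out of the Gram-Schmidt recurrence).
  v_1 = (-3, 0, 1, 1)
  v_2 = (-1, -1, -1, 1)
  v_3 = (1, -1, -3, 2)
Orthogonal basis:
  u_1 = (-3, 0, 1, 1)
  u_2 = (-2/11, -1, -14/11, 8/11)
  u_3 = (9/35, 32/35, -1/5, 34/35)

Apply the Gram-Schmidt recurrence
  u_1 = v_1
  u_i = v_i − Σ_{j<i} ((v_i · u_j) / (u_j · u_j)) · u_j.

Step by step this gives:
  u_1 = (-3, 0, 1, 1)
  u_2 = (-2/11, -1, -14/11, 8/11)
  u_3 = (9/35, 32/35, -1/5, 34/35)

Orthogonality check:
  u_2 · u_1 = 0 (should be 0)
  u_3 · u_1 = 0 (should be 0)
  u_3 · u_2 = 0 (should be 0)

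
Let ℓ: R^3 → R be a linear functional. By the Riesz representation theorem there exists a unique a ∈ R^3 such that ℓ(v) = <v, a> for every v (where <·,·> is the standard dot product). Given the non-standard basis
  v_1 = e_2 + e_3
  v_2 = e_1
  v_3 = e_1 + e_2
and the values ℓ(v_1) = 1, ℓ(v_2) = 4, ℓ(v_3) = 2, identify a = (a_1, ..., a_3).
a = (4, -2, 3)

Write a = (a_1, ..., a_3) in the standard basis. For each basis vector v_i, ℓ(v_i) = <v_i, a> is a linear equation in the a_j's. Collect the n equations into a matrix system V a = ℓ, where row i of V is v_i (expressed in the standard basis). Since V is invertible (lower-triangular with 1s on the diagonal, up to permutation), solve by back-substitution:
  V =
[[0, 1, 1],
 [1, 0, 0],
 [1, 1, 0]]
  V a = (1, 4, 2)
Solving gives a = (4, -2, 3).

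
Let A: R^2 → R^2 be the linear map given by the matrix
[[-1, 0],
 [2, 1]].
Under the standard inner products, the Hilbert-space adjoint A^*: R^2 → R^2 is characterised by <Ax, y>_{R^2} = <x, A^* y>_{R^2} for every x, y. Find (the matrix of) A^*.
A^* = A^T =
[[-1, 2],
 [0, 1]]

For real matrices with standard dot products, the defining identity <Ax, y> = <x, A^* y> gives (Ax)^T y = x^T (A^*) y, i.e. x^T A^T y = x^T (A^*) y. Since this holds for all x, y, we must have A^* = A^T. Therefore
A^* =
[[-1, 2],
 [0, 1]].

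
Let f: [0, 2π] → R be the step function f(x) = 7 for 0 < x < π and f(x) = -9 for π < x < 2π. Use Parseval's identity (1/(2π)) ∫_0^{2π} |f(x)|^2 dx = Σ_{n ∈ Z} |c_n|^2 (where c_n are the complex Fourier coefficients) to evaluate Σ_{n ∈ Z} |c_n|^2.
Σ |c_n|^2 = 65

Parseval equates the L^2 energy of f (normalised by 1/(2π)) with the ℓ^2 sum of its Fourier coefficients: (1/(2π)) ∫_0^{2π} |f|^2 = Σ |c_n|^2.
Compute the left side: (1/(2π)) [∫_0^π 7^2 dx + ∫_π^{2π} (-9)^2 dx] = (1/(2π)) · (49π + 81π) = (49 + 81)/2 = 65.
So Σ_{n ∈ Z} |c_n|^2 = 65.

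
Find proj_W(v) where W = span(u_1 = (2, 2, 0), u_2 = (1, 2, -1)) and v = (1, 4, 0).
proj_W(v) = (2, 3, -1)

Set up U = [u_1 | ... | u_2] ∈ R^(3×2). The projector onto W = col(U) is P = U (U^T U)^(-1) U^T.
Compute U^T U =
  [8, 6]
  [6, 6],
and U^T v = (10, 9).
Solve U^T U · c = U^T v for the coefficients: c = (1/2, 1). The projection is proj_W(v) = U c.
Check: (v - proj_W(v)) · u_1 = 0  (should be 0).
Check: (v - proj_W(v)) · u_2 = 0  (should be 0).
Result: proj_W(v) = (2, 3, -1).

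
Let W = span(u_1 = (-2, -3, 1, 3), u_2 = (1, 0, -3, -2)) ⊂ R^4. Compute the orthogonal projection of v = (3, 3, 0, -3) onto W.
proj_W(v) = (139/67, 237/67, -22/67, -199/67)

Set up U = [u_1 | ... | u_2] ∈ R^(4×2). The projector onto W = col(U) is P = U (U^T U)^(-1) U^T.
Compute U^T U =
  [23, -11]
  [-11, 14],
and U^T v = (-24, 9).
Solve U^T U · c = U^T v for the coefficients: c = (-79/67, -19/67). The projection is proj_W(v) = U c.
Check: (v - proj_W(v)) · u_1 = 0  (should be 0).
Check: (v - proj_W(v)) · u_2 = 0  (should be 0).
Result: proj_W(v) = (139/67, 237/67, -22/67, -199/67).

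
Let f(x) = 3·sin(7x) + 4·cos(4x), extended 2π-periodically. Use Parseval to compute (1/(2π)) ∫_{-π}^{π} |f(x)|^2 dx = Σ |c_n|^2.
Σ |c_n|^2 = 25/2

Expand |f|^2 and use orthogonality of {sin(nx), cos(mx)} on [-π, π]:
  ∫_{-π}^{π} sin(nx)^2 dx = π, ∫ cos(mx)^2 dx = π, and cross terms integrate to 0.
So ∫_{-π}^{π} f(x)^2 dx = 3^2 · π + 4^2 · π = (9 + 16)π.
Divide by 2π: (9 + 16)/2 = 25/2.
By Parseval, this equals Σ |c_n|^2.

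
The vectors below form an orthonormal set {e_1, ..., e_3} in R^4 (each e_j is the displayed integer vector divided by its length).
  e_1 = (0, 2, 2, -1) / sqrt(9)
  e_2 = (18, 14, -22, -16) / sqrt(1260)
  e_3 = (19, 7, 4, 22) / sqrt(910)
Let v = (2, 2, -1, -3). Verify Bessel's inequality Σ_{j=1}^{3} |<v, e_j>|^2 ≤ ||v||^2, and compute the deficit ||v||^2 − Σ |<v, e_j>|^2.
Σ |<v, e_j>|^2 = 226/13; ||v||^2 = 18; deficit = 8/13

Write each e_j = u_j / sqrt(<u_j, u_j>) where u_j is the displayed integer vector. Then <v, e_j> = <v, u_j> / sqrt(<u_j, u_j>), so |<v, e_j>|^2 = <v, u_j>^2 / <u_j, u_j>.
Coefficients: <v, e_1> = 5/sqrt(9), <v, e_2> = 134/sqrt(1260), <v, e_3> = -18/sqrt(910).
Square and sum: Σ |<v, e_j>|^2 = 226/13.
Compute ||v||^2 = v·v = 18.
Deficit = 18 − 226/13 = 8/13 ≥ 0, confirming Bessel's inequality. (The deficit equals ||v − Σ <v,e_j> e_j||^2, the squared distance from v to span{e_j}.)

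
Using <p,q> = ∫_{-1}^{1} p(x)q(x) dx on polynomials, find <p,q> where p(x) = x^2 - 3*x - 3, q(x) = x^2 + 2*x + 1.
<p,q> = -164/15

Expand the product: p(x)·q(x) = x^4 - x^3 - 8*x^2 - 9*x - 3.
∫_{-1}^{1} of each monomial x^k gives [2/(k+1) if k even, 0 if k odd]. Integrating term-by-term (or equivalently evaluating the antiderivative F(x) = x^5/5 - x^4/4 - 8*x^3/3 - 9*x^2/2 - 3*x at the endpoints):
  F(1) − F(−1) = -613/60 − (43/60) = -164/15.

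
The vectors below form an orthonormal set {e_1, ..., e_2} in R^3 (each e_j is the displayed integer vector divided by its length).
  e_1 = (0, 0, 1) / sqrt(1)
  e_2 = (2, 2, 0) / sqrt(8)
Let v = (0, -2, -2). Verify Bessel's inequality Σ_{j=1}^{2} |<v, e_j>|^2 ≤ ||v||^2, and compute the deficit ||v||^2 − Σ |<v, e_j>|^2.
Σ |<v, e_j>|^2 = 6; ||v||^2 = 8; deficit = 2

Write each e_j = u_j / sqrt(<u_j, u_j>) where u_j is the displayed integer vector. Then <v, e_j> = <v, u_j> / sqrt(<u_j, u_j>), so |<v, e_j>|^2 = <v, u_j>^2 / <u_j, u_j>.
Coefficients: <v, e_1> = -2/sqrt(1), <v, e_2> = -4/sqrt(8).
Square and sum: Σ |<v, e_j>|^2 = 6.
Compute ||v||^2 = v·v = 8.
Deficit = 8 − 6 = 2 ≥ 0, confirming Bessel's inequality. (The deficit equals ||v − Σ <v,e_j> e_j||^2, the squared distance from v to span{e_j}.)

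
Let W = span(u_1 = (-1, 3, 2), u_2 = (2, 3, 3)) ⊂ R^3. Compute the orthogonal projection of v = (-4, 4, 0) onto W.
proj_W(v) = (-604/139, 444/139, 144/139)

Set up U = [u_1 | ... | u_2] ∈ R^(3×2). The projector onto W = col(U) is P = U (U^T U)^(-1) U^T.
Compute U^T U =
  [14, 13]
  [13, 22],
and U^T v = (16, 4).
Solve U^T U · c = U^T v for the coefficients: c = (300/139, -152/139). The projection is proj_W(v) = U c.
Check: (v - proj_W(v)) · u_1 = 0  (should be 0).
Check: (v - proj_W(v)) · u_2 = 0  (should be 0).
Result: proj_W(v) = (-604/139, 444/139, 144/139).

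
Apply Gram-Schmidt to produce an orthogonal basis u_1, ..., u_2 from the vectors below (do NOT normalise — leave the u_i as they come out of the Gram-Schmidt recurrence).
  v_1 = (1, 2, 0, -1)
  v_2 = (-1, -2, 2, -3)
Orthogonal basis:
  u_1 = (1, 2, 0, -1)
  u_2 = (-2/3, -4/3, 2, -10/3)

Apply the Gram-Schmidt recurrence
  u_1 = v_1
  u_i = v_i − Σ_{j<i} ((v_i · u_j) / (u_j · u_j)) · u_j.

Step by step this gives:
  u_1 = (1, 2, 0, -1)
  u_2 = (-2/3, -4/3, 2, -10/3)

Orthogonality check:
  u_2 · u_1 = 0 (should be 0)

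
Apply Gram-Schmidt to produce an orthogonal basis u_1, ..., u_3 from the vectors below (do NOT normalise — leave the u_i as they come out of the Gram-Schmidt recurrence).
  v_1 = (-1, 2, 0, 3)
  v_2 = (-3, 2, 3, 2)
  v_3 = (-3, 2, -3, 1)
Orthogonal basis:
  u_1 = (-1, 2, 0, 3)
  u_2 = (-29/14, 1/7, 3, -11/14)
  u_3 = (-541/195, 118/195, -149/65, -259/195)

Apply the Gram-Schmidt recurrence
  u_1 = v_1
  u_i = v_i − Σ_{j<i} ((v_i · u_j) / (u_j · u_j)) · u_j.

Step by step this gives:
  u_1 = (-1, 2, 0, 3)
  u_2 = (-29/14, 1/7, 3, -11/14)
  u_3 = (-541/195, 118/195, -149/65, -259/195)

Orthogonality check:
  u_2 · u_1 = 0 (should be 0)
  u_3 · u_1 = 0 (should be 0)
  u_3 · u_2 = 0 (should be 0)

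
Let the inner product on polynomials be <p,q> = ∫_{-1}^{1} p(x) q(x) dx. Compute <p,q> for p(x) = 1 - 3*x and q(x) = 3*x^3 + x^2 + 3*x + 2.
<p,q> = -74/15

Expand the product: p(x)·q(x) = -9*x^4 - 8*x^2 - 3*x + 2.
∫_{-1}^{1} of each monomial x^k gives [2/(k+1) if k even, 0 if k odd]. Integrating term-by-term (or equivalently evaluating the antiderivative F(x) = -9*x^5/5 - 8*x^3/3 - 3*x^2/2 + 2*x at the endpoints):
  F(1) − F(−1) = -119/30 − (29/30) = -74/15.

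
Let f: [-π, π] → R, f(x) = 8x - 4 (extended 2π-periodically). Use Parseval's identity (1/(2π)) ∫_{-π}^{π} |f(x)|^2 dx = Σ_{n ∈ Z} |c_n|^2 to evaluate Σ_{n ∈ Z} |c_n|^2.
Σ |c_n|^2 = 64π^2/3 + 16

Expand and integrate term by term over [-π, π]:
  ∫ (8x)^2 dx = 64·(2π^3/3); ∫ 2·8·(-4)·x dx = 0 (odd integrand); ∫ (-4)^2 dx = 16·2π.
So (1/(2π)) ∫_{-π}^{π} (8x - 4)^2 dx = 64π^2/3 + 16 = 64π^2/3 + 16.
Parseval ⇒ Σ |c_n|^2 = 64π^2/3 + 16.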